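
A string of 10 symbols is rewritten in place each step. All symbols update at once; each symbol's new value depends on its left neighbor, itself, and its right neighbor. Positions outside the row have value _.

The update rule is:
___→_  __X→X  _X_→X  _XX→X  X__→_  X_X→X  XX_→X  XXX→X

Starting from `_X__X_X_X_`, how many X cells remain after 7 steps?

9

step 1: XX_XXXXXX_
step 2: XXXXXXXXX_
step 3: XXXXXXXXX_  (fixed point — unchanged through step 7)
count of X: 9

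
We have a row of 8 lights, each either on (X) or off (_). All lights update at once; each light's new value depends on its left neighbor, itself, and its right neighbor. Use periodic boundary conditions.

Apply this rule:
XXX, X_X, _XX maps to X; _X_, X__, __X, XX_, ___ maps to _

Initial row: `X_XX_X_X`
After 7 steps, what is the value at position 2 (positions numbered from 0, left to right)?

step 1: _XX_X_XX
step 2: XX_X_XX_
step 3: X_X_XX_X
step 4: _X_XX_XX
step 5: X_XX_XX_
step 6: _XX_XX_X
step 7: XX_XX_X_
position 2 holds _

_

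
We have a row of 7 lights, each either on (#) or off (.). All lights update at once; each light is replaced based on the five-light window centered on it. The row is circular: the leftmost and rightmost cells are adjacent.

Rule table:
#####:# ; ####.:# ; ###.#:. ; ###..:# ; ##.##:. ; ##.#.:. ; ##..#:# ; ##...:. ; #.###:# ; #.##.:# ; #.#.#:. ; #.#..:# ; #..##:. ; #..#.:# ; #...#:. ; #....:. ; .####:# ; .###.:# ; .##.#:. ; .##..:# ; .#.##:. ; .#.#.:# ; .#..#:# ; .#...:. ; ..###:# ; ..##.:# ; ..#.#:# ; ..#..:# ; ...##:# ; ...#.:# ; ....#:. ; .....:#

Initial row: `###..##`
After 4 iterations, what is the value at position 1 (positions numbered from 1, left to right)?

#

####.##
###..##  (repeats iteration 0; period 2)
iteration 4: ###..##
position 1 holds #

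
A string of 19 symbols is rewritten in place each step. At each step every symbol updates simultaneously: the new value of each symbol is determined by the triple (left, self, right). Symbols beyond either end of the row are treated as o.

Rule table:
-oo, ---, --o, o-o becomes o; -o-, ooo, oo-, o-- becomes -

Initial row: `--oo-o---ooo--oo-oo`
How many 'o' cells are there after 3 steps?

-oo-o--ooo---oo-oo-
oo-o--oo---ooo-oo-o
--o--oo--ooo--oo-oo
count of o: 10

10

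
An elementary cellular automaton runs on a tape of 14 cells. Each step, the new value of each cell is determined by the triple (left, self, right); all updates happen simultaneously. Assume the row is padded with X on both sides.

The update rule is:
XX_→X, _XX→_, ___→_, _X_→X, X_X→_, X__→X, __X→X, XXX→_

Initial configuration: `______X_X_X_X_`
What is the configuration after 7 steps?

X____XX_X_X_X_
XX__X_X_X_X_X_
_XXXX_X_X_X_X_
____X_X_X_X_X_
X__XX_X_X_X_X_
XXX_X_X_X_X_X_
__X_X_X_X_X_X_

__X_X_X_X_X_X_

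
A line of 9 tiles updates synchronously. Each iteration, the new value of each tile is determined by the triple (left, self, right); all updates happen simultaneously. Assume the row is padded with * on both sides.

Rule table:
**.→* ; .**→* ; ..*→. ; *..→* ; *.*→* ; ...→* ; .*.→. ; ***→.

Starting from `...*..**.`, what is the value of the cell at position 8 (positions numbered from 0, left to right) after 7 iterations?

.

**..*.***
.**..**..
****.***.
...***.**
**.*.***.
.**.**.**
********.
position 8 holds .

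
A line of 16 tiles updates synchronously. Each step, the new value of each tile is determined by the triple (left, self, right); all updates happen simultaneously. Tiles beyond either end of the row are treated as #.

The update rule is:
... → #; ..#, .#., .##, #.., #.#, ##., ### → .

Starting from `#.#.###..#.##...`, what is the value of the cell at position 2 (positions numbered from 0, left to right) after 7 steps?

.

step 1: ..............#.
step 2: .############...
step 3: ..............#.  (repeats step 1; period 2)
step 7: ..............#.
position 2 holds .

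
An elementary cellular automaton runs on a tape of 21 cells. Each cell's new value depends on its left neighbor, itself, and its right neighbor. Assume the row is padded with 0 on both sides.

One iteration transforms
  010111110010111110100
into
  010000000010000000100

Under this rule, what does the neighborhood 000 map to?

0

At position 20 the neighborhood is 000; the next row has 0 there.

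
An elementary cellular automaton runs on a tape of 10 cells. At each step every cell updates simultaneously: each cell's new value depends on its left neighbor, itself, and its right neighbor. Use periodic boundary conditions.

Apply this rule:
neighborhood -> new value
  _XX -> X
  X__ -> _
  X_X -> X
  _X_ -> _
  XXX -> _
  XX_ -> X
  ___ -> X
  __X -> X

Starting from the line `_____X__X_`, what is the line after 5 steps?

X___X_XXXX

step 1: XXXXX__X__
step 2: X___X_X__X
step 3: X_XX_X__XX
step 4: XXXXX__XX_
step 5: X___X_XXXX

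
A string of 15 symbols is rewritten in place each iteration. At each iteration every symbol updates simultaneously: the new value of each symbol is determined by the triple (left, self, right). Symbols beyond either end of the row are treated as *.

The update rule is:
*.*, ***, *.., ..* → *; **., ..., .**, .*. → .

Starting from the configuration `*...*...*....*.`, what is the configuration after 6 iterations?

*.*.*.*.*.**.*.

.*.*.*.*.*..*.*
*.*.*.*.*.**.*.
.*.*.*.*.*..*.*  (repeats iteration 1; period 2)
iteration 6: *.*.*.*.*.**.*.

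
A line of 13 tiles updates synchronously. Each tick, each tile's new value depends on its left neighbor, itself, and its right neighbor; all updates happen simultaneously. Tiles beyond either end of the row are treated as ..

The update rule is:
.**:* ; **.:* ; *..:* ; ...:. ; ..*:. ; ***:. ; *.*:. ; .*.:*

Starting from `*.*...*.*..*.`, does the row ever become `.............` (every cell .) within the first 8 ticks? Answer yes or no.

no

tick 1: *.**..*.**.**
tick 2: *.***.*.**.**
tick 3: *.*.*.*.**.**
tick 4: *.*.*.*.**.**  (fixed point — unchanged through tick 8)
tick 8 is *.*.*.*.**.**, still not uniform .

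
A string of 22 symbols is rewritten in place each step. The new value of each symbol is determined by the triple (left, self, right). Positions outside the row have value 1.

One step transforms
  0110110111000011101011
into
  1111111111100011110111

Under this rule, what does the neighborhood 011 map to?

1

At position 1 the neighborhood is 011; the next row has 1 there.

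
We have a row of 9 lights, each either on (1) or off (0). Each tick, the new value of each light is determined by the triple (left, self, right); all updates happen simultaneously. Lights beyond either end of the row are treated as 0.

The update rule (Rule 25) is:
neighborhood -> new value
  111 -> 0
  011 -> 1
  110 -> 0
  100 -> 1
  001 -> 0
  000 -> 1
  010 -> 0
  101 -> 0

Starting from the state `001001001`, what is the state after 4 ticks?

100100001

100100100
010010011
001001010
100100001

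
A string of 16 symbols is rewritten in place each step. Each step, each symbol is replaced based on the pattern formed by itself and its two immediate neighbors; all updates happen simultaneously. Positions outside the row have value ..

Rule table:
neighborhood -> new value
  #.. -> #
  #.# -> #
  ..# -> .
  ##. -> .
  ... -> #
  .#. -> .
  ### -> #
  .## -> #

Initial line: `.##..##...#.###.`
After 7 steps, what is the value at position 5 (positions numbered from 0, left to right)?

step 1: .#.#.#.##..###.#
step 2: ..#.#.##.#.##.#.
step 3: #..#.##.#.##.#.#
step 4: .#..##.#.##.#.#.
step 5: ..#.#.#.##.#.#.#
step 6: #..#.#.##.#.#.#.
step 7: .#..#.##.#.#.#.#
position 5 holds .

.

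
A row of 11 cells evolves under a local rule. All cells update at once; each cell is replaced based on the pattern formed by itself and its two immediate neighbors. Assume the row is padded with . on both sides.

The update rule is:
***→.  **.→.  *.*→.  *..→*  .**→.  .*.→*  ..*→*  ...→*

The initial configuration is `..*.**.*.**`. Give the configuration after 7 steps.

***....*...
...********
***........
...********  (repeats step 2; period 2)
step 7: ***........

***........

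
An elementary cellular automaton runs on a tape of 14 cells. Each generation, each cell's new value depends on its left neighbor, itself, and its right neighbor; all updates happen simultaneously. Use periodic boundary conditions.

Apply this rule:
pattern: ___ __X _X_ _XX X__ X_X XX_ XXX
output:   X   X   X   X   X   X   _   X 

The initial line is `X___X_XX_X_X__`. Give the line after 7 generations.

XXXXXXX_XXXXXX
XXXXXX_XXXXXXX
XXXXX_XXXXXXXX
XXXX_XXXXXXXXX
XXX_XXXXXXXXXX
XX_XXXXXXXXXXX
X_XXXXXXXXXXXX

X_XXXXXXXXXXXX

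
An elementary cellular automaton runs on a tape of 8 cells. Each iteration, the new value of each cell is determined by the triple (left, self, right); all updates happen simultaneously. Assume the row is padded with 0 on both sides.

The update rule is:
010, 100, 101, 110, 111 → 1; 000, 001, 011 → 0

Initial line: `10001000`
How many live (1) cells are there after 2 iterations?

4

iteration 1: 11001100
iteration 2: 01100110
count of 1: 4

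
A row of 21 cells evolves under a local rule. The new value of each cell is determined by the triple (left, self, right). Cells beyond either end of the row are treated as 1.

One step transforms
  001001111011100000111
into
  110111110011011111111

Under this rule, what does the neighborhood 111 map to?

At position 6 the neighborhood is 111; the next row has 1 there.

1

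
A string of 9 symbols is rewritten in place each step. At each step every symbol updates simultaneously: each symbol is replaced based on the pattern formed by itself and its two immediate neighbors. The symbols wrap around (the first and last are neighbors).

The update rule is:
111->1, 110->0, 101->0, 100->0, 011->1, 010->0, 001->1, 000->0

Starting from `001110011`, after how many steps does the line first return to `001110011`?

9

011100110
111001100
110011001
100110011
001100111
011001110
110011100
100111001
001110011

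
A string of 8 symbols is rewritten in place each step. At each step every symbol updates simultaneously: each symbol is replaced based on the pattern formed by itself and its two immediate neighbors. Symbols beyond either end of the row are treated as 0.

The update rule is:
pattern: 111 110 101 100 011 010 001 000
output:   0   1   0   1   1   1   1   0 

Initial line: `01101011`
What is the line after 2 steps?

10101011

step 1: 11101011
step 2: 10101011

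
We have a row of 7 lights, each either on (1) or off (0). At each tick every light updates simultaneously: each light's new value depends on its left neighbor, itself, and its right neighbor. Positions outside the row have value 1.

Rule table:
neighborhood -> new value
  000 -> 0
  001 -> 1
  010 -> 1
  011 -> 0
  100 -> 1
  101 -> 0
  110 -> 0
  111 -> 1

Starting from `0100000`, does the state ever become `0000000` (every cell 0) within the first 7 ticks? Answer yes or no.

tick 1: 0110001
tick 2: 0001010
tick 3: 1011010
tick 4: 0000010
tick 5: 1000110
tick 6: 0101000
tick 7: 0101101
tick 7 is 0101101, still not uniform 0

no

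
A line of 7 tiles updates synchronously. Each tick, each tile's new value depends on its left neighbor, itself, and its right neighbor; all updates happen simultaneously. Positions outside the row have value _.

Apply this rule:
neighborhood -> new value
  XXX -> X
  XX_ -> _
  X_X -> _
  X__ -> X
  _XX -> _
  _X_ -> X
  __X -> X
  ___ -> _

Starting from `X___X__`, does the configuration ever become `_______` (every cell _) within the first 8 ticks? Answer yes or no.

tick 1: XX_XXX_
tick 2: ____X_X
tick 3: ___XX_X
tick 4: __X___X
tick 5: _XXX_XX
tick 6: X_X____
tick 7: X_XX___
tick 8: X___X__
tick 8 is X___X__, still not uniform _

no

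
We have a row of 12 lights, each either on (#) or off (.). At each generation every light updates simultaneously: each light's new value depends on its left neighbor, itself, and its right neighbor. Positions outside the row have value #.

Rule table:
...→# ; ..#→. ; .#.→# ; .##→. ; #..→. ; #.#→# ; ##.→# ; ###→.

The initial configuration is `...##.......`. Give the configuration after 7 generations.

#.#..#.####.

.#..#.#####.
##..##....##
.#...#.##...
##.#.##.#.#.
.####.######
#...##......
#.#..#.####.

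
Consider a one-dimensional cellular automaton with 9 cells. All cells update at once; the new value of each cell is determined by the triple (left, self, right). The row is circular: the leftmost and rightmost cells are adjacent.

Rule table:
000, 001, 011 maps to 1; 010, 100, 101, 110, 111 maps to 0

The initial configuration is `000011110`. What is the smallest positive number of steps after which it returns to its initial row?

111110000
100000111
001111100
111000001
000011111
011110000
110000111
000111100
111100001
000001111
011111000
110000011
000111110
111100000
100001111
001111000
111000011
000011110

18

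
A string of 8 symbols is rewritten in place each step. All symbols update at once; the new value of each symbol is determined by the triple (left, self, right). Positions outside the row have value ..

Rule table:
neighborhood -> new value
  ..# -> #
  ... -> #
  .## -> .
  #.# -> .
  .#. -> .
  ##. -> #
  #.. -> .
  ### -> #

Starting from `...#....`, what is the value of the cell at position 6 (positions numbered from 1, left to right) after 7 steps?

#

###..###
.##.#.##
#.#....#
....###.
####.##.
.###..#.
#.##.#..
position 6 holds #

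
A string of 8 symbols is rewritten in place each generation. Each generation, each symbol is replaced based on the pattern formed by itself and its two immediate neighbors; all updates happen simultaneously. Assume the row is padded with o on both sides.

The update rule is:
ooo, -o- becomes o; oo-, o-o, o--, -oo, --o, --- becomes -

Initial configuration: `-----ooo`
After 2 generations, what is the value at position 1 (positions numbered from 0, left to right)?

-

------oo
-------o
position 1 holds -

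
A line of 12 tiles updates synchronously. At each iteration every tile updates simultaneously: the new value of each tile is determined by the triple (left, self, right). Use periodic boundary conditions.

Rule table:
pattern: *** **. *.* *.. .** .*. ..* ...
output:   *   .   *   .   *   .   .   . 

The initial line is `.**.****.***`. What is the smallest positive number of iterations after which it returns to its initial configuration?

iteration 1: **.****.***.
iteration 2: *.****.***.*
iteration 3: .****.***.**
iteration 4: ****.***.**.
iteration 5: ***.***.**.*
iteration 6: **.***.**.**
iteration 7: *.***.**.***
iteration 8: .***.**.****
iteration 9: ***.**.****.
iteration 10: **.**.****.*
iteration 11: *.**.****.**
iteration 12: .**.****.***

12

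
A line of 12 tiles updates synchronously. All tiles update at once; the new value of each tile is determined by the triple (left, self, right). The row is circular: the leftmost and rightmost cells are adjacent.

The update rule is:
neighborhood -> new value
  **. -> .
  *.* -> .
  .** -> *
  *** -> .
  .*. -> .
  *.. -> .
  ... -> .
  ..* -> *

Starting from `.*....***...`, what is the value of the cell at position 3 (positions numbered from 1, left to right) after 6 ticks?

tick 1: *....**.....
tick 2: ....**.....*
tick 3: ...**.....*.
tick 4: ..**.....*..
tick 5: .**.....*...
tick 6: **.....*....
position 3 holds .

.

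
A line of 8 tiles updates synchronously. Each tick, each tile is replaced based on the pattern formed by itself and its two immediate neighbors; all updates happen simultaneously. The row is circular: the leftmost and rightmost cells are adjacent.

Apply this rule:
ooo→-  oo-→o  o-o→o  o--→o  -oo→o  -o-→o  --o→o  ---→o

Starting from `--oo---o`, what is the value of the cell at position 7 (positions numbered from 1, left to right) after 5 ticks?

tick 1: oooooooo
tick 2: --------
tick 3: oooooooo  (repeats tick 1; period 2)
tick 5: oooooooo
position 7 holds o

o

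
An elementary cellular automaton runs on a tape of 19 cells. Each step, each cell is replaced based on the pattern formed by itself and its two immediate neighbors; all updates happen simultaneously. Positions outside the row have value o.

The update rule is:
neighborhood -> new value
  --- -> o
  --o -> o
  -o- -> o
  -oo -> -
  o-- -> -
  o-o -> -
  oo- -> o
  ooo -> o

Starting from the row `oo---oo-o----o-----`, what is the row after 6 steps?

oo--o-o-o-o--o-o-o-

oo-oo-o-o-oooo-oooo
oo--o-o-o--ooo--ooo
oo-oo-o-o-o-oo-o-oo
oo--o-o-o-o--o-o--o
oo-oo-o-o-o-oo-o-o-
oo--o-o-o-o--o-o-o-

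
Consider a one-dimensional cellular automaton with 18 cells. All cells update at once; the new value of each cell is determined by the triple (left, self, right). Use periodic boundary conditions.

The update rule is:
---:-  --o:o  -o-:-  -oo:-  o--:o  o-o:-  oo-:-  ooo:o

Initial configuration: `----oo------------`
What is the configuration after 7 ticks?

------------o--o--

---o--o-----------
--o-oo-o----------
-o------o---------
o-o----o-o--------
---o--o---o------o
o-o-oo-o-o-o----o-
------------o--o--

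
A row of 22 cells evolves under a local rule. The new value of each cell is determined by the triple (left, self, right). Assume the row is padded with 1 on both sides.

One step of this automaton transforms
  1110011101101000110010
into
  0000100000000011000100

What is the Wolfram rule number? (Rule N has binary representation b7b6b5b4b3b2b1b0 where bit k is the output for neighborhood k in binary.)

position 0: 111 → 0  (bit 7 = 0)
position 2: 110 → 0  (bit 6 = 0)
position 8: 101 → 0  (bit 5 = 0)
position 3: 100 → 0  (bit 4 = 0)
position 5: 011 → 0  (bit 3 = 0)
position 12: 010 → 0  (bit 2 = 0)
position 4: 001 → 1  (bit 1 = 1)
position 14: 000 → 1  (bit 0 = 1)
bits b7..b0 = 00000011 = 3

3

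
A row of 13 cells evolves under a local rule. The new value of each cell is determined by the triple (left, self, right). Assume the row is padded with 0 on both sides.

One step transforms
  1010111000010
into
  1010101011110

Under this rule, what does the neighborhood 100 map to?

At position 7 the neighborhood is 100; the next row has 0 there.

0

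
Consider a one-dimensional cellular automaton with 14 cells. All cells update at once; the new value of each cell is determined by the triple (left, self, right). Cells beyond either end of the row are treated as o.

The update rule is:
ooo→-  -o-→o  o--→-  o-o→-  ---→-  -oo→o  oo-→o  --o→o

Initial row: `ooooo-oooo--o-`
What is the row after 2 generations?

---oo-o-oo-oo-

----o-o--o-oo-
---oo-o-oo-oo-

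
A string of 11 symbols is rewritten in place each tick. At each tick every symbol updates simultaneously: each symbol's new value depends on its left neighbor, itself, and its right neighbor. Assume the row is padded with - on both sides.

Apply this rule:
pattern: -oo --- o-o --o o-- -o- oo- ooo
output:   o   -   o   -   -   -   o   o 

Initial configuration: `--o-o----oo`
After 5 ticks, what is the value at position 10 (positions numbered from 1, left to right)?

o

---o-----oo
---------oo
---------oo  (fixed point — unchanged through tick 5)
position 10 holds o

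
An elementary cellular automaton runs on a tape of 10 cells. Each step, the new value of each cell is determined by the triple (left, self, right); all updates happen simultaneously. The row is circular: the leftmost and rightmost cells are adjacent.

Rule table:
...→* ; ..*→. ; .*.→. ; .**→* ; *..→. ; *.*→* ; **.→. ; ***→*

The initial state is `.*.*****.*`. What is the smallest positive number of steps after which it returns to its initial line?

10

step 1: *.*****.*.
step 2: .*****.*.*
step 3: *****.*.*.
step 4: ****.*.*.*
step 5: ***.*.*.**
step 6: **.*.*.***
step 7: *.*.*.****
step 8: .*.*.*****
step 9: *.*.*****.
step 10: .*.*****.*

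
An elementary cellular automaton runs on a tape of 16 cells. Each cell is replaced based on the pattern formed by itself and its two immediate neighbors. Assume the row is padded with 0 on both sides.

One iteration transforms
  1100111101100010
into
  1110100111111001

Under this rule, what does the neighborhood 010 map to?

0

At position 14 the neighborhood is 010; the next row has 0 there.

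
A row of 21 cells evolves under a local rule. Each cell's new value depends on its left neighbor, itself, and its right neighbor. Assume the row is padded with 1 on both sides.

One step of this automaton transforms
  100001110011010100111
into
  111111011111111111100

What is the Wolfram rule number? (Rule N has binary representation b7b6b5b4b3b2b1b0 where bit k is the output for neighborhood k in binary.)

position 6: 111 → 0  (bit 7 = 0)
position 0: 110 → 1  (bit 6 = 1)
position 12: 101 → 1  (bit 5 = 1)
position 1: 100 → 1  (bit 4 = 1)
position 5: 011 → 1  (bit 3 = 1)
position 13: 010 → 1  (bit 2 = 1)
position 4: 001 → 1  (bit 1 = 1)
position 2: 000 → 1  (bit 0 = 1)
bits b7..b0 = 01111111 = 127

127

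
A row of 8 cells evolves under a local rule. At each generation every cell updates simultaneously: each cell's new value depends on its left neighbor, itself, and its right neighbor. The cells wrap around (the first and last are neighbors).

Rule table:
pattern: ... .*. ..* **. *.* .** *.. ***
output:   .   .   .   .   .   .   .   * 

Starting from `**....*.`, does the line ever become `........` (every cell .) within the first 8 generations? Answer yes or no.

generation 1: ........
all cells are . at generation 1

yes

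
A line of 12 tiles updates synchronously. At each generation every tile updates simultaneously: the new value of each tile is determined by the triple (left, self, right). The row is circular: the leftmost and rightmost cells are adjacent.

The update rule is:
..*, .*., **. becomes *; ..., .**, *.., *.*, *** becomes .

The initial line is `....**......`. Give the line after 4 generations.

generation 1: ...*.*......
generation 2: ..**.*......
generation 3: .*.*.*......
generation 4: **.*.*......

**.*.*......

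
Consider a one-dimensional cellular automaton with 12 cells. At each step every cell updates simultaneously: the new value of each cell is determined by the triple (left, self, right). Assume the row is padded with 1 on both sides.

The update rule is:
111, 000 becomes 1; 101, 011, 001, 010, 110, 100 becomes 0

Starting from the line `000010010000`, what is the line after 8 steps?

010011110010

011000000110
000011110000
011001100110
000000000000
011111111110
001111111100
000111111000
010011110010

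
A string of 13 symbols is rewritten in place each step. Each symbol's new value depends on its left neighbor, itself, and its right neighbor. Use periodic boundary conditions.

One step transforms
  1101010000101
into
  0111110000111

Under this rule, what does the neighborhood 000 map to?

At position 7 the neighborhood is 000; the next row has 0 there.

0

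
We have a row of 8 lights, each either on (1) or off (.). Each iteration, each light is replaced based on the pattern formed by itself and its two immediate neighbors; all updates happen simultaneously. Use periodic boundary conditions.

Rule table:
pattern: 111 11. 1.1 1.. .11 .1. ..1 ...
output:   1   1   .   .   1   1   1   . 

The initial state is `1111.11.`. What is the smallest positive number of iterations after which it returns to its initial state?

1111.11.

1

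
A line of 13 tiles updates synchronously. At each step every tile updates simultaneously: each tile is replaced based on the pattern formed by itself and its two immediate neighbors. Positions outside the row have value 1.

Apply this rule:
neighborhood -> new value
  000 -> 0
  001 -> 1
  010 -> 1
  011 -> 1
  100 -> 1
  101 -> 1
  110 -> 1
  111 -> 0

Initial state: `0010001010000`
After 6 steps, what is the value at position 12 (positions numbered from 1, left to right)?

1111011111001
0001110001111
1011011011000
1111111111101
0000000000111
1000000001100
position 12 holds 0

0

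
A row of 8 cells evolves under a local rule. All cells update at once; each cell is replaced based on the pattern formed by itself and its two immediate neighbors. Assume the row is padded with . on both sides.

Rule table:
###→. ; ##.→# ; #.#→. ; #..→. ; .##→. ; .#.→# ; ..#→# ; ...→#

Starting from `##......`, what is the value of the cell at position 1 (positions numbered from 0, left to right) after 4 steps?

#

step 1: .#.#####
step 2: ##.....#
step 3: .#.#####  (repeats step 1; period 2)
step 4: ##.....#
position 1 holds #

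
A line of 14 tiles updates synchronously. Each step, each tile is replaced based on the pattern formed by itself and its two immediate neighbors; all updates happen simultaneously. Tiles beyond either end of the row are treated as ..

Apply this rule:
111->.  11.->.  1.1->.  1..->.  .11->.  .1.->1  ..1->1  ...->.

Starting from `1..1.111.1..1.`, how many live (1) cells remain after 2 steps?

3

step 1: 1.11.....1.11.
step 2: 1.......11....
count of 1: 3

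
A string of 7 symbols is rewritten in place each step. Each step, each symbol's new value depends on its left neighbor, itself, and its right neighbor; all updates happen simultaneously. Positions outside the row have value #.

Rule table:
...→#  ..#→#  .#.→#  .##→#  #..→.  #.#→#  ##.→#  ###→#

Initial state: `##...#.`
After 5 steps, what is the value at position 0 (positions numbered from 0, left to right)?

#

##.####
#######
#######  (fixed point — unchanged through step 5)
position 0 holds #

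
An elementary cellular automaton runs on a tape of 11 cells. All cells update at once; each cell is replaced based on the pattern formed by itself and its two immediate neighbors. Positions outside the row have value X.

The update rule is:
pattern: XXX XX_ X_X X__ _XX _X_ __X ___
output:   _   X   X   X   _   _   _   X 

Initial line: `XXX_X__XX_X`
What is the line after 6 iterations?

XX_XX__XX__

__XX_X__XX_
X__XX_X__XX
XX__XX_X___
_XX__XX_XX_
X_XX__XX_XX
XX_XX__XX__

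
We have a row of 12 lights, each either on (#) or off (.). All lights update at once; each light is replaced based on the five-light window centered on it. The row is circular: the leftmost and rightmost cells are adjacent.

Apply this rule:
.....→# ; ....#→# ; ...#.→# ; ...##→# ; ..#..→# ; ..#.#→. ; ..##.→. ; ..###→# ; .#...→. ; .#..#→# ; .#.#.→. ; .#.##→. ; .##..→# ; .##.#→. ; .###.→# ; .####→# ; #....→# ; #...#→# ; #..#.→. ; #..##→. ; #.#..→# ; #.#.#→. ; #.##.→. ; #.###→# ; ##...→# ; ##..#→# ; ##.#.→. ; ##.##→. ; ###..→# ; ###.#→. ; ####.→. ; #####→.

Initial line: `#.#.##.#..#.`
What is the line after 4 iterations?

.......##...
#######.####
........##..
########.###

########.###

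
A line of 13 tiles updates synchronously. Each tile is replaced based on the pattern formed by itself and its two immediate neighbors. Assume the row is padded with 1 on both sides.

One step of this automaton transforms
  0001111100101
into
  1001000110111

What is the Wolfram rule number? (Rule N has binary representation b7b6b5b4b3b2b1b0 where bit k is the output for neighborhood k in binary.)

124

position 4: 111 → 0  (bit 7 = 0)
position 7: 110 → 1  (bit 6 = 1)
position 11: 101 → 1  (bit 5 = 1)
position 0: 100 → 1  (bit 4 = 1)
position 3: 011 → 1  (bit 3 = 1)
position 10: 010 → 1  (bit 2 = 1)
position 2: 001 → 0  (bit 1 = 0)
position 1: 000 → 0  (bit 0 = 0)
bits b7..b0 = 01111100 = 124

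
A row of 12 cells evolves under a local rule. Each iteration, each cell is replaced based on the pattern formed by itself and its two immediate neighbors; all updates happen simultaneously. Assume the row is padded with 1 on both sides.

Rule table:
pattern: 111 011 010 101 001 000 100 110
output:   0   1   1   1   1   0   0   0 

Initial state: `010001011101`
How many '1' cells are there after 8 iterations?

110011110011
000110000110
001100001101
011000011011
110000110110
000001101101
000011011011
000110110110
count of 1: 6

6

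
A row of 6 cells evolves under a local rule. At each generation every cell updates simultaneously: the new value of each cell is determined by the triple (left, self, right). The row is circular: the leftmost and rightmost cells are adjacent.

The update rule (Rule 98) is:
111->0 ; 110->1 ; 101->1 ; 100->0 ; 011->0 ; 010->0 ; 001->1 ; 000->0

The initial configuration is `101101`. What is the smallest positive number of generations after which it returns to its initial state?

3

110110
011011
101101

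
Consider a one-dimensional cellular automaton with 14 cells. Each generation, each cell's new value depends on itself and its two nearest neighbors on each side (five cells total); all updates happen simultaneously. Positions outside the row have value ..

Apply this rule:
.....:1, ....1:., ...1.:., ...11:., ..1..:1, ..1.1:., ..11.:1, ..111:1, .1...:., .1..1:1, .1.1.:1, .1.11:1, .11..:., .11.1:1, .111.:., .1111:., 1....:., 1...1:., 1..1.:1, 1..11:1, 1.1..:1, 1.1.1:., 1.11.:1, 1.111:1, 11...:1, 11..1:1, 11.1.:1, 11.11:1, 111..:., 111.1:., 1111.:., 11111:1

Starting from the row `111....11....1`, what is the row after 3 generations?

1...1...1.1..1

1..1...1.1...1
1111....11...1
1...1...1.1..1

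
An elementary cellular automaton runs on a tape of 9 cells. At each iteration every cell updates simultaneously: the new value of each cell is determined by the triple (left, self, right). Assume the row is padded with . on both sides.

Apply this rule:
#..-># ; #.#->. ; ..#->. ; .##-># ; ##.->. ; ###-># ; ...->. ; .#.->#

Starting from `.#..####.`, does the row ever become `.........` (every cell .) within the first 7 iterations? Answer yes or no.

no

iteration 1: .##.###.#
iteration 2: .#..##..#
iteration 3: .##.#.#.#
iteration 4: .#..#.#.#
iteration 5: .##.#.#.#  (repeats iteration 3; period 2)
iteration 7: .##.#.#.#
iteration 7 is .##.#.#.#, still not uniform .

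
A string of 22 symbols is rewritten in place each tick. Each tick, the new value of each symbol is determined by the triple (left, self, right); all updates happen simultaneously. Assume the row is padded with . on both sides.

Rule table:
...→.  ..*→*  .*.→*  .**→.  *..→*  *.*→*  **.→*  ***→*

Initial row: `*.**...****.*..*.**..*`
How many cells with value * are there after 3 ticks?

18

tick 1: **.**.*.*********.****
tick 2: .**.****.*********.***
tick 3: *.**.****.*********.**
count of *: 18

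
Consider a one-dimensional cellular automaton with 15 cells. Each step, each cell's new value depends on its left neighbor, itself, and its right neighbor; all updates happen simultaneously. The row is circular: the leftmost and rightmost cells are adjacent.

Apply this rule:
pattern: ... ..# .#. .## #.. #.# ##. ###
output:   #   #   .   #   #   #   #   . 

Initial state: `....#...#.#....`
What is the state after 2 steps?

...###.##.##...

####.###.#.####
...###.##.##...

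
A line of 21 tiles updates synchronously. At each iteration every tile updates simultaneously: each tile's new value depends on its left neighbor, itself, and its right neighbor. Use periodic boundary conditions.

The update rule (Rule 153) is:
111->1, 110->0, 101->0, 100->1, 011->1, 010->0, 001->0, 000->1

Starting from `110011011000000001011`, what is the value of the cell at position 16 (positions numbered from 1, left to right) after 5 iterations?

1

101010010111111100011
000001000111111011011
111100110111110010010
111010100111101001000
110000010111000100110
position 16 holds 1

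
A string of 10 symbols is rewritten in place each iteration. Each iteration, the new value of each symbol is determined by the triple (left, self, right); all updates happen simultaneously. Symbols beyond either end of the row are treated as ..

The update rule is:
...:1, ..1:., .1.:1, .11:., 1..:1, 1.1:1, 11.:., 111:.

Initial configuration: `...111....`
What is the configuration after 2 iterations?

11....1111
..111.....

..111.....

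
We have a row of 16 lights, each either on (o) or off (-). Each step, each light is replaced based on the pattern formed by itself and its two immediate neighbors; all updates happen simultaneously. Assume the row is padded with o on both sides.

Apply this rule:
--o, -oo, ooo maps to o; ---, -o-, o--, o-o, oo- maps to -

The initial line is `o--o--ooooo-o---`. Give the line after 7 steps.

-ooo-----ooooooo

--o--ooooo-----o
-o--ooooo-----oo
---ooooo-----ooo
--ooooo-----oooo
-ooooo-----ooooo
-oooo-----oooooo
-ooo-----ooooooo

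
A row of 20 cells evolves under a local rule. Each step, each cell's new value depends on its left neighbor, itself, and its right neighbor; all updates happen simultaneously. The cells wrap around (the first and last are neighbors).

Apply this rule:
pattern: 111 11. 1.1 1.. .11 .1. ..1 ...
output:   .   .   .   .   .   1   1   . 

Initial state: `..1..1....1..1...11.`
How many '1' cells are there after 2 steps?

step 1: .11.11...11.11..1...
step 2: 1.......1......11...
count of 1: 4

4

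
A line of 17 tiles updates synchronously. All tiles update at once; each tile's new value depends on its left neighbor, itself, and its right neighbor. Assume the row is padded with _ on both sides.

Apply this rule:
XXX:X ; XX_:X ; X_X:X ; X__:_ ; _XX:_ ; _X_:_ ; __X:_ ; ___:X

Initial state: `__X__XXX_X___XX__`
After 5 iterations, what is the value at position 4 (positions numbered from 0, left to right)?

iteration 1: X_____XXX__X__X_X
iteration 2: __XXX__XX______X_
iteration 3: X__XX___X_XXXX___
iteration 4: ____X_X__X_XXX_XX
iteration 5: XXX__X____X_XXX_X
position 4 holds _

_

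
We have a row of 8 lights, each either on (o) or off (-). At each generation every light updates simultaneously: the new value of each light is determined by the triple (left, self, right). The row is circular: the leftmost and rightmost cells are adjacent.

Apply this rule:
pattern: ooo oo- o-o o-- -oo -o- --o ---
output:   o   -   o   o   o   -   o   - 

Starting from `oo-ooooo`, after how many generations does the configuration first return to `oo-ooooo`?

8

generation 1: o-oooooo
generation 2: -ooooooo
generation 3: ooooooo-
generation 4: oooooo-o
generation 5: ooooo-oo
generation 6: oooo-ooo
generation 7: ooo-oooo
generation 8: oo-ooooo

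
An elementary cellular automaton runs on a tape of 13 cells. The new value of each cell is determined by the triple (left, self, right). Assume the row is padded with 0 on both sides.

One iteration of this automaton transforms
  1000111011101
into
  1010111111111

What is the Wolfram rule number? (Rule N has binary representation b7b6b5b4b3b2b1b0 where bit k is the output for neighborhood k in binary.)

237

position 5: 111 → 1  (bit 7 = 1)
position 6: 110 → 1  (bit 6 = 1)
position 7: 101 → 1  (bit 5 = 1)
position 1: 100 → 0  (bit 4 = 0)
position 4: 011 → 1  (bit 3 = 1)
position 0: 010 → 1  (bit 2 = 1)
position 3: 001 → 0  (bit 1 = 0)
position 2: 000 → 1  (bit 0 = 1)
bits b7..b0 = 11101101 = 237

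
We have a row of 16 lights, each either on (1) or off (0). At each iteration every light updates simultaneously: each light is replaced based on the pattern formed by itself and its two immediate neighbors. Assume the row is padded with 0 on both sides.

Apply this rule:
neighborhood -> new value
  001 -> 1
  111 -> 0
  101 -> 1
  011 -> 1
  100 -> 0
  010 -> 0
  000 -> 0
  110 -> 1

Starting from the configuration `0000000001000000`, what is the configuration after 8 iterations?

0100000000000000

0000000010000000
0000000100000000
0000001000000000
0000010000000000
0000100000000000
0001000000000000
0010000000000000
0100000000000000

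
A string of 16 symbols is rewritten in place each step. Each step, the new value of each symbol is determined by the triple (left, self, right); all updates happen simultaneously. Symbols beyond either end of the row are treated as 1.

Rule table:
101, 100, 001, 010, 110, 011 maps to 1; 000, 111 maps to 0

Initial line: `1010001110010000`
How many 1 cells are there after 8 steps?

3

1111011011111001
0001111110001111
1011000011011000
1111100111111101
0000111100000111
1001100110001100
1111111111011111
0000000001110000
count of 1: 3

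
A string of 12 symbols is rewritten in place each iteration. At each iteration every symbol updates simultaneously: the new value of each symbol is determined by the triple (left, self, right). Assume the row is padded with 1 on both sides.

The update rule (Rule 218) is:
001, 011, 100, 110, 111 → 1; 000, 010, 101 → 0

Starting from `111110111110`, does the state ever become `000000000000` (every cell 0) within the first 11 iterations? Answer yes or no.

no

111110111110  (fixed point — unchanged through iteration 11)
iteration 11 is 111110111110, still not uniform 0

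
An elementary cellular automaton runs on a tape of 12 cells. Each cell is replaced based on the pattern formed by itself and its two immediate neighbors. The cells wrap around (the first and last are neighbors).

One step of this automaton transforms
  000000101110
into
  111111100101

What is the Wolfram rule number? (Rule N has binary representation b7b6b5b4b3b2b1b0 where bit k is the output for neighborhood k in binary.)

position 9: 111 → 1  (bit 7 = 1)
position 10: 110 → 0  (bit 6 = 0)
position 7: 101 → 0  (bit 5 = 0)
position 11: 100 → 1  (bit 4 = 1)
position 8: 011 → 0  (bit 3 = 0)
position 6: 010 → 1  (bit 2 = 1)
position 5: 001 → 1  (bit 1 = 1)
position 0: 000 → 1  (bit 0 = 1)
bits b7..b0 = 10010111 = 151

151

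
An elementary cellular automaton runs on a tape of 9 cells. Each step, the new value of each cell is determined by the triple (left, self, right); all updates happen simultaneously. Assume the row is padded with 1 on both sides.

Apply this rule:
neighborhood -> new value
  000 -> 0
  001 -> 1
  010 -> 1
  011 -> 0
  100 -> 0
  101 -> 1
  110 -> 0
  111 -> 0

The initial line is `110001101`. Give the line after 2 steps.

000110111

step 1: 000010010
step 2: 000110111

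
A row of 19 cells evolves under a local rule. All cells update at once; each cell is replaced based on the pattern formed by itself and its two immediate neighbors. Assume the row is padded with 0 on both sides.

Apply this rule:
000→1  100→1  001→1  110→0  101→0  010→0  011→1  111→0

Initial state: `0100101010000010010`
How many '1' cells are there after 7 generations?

9

1011000001111101101
0010111111000001000
1100100000111110111
1011011111100000100
0010010000011111011
1101101111110000010
1001001000001111101
count of 1: 9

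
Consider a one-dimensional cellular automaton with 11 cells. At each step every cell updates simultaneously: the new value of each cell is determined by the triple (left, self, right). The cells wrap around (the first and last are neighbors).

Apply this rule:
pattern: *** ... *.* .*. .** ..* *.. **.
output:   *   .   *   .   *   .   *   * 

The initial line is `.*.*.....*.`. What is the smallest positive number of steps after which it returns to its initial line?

11

..*.*.....*
*..*.*.....
.*..*.*....
..*..*.*...
...*..*.*..
....*..*.*.
.....*..*.*
*.....*..*.
.*.....*..*
*.*.....*..
.*.*.....*.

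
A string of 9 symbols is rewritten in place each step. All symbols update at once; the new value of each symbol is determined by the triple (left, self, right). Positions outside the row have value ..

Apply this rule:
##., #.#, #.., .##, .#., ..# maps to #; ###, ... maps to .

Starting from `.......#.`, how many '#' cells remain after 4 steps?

3

......###
.....##.#
....#####
...##...#
count of #: 3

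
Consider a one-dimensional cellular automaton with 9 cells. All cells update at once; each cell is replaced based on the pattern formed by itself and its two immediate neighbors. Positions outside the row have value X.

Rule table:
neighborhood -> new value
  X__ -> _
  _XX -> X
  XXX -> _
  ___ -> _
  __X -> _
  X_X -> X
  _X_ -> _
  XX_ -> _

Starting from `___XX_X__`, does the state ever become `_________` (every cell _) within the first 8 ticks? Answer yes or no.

yes

___X_X___
____X____
_________
all cells are _ at tick 3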